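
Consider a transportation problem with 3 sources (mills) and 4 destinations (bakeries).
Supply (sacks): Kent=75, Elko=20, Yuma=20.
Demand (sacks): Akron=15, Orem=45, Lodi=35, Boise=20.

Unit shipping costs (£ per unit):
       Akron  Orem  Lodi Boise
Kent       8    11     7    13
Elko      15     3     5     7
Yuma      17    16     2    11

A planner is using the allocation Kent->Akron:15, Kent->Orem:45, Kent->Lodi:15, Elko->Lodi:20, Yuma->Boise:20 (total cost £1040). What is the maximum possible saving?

180

Current plan cost = 15·8 + 45·11 + 15·7 + 20·5 + 20·11 = £1040.
Optimal plan:
  Kent to Akron: 15 × £8 = £120
  Kent to Orem: 25 × £11 = £275
  Kent to Lodi: 15 × £7 = £105
  Kent to Boise: 20 × £13 = £260
  Elko to Orem: 20 × £3 = £60
  Yuma to Lodi: 20 × £2 = £40
Optimal cost = £860.
Saving = 1040 − 860 = £180.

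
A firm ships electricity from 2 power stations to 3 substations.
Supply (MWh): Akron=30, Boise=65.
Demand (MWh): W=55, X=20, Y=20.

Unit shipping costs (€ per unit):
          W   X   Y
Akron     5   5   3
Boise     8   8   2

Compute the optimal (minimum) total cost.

550

Optimal allocation:
  Akron->W: 30 × €5 = €150
  Boise->W: 25 × €8 = €200
  Boise->X: 20 × €8 = €160
  Boise->Y: 20 × €2 = €40
Total = 150 + 200 + 160 + 40 = €550.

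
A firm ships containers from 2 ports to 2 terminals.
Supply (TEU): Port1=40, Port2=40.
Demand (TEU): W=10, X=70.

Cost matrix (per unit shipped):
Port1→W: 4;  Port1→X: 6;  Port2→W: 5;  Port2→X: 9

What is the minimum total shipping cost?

A cheapest plan:
  Port1 to X: 40 × 6 = 240
  Port2 to W: 10 × 5 = 50
  Port2 to X: 30 × 9 = 270
Total = 240 + 50 + 270 = 560.
(Supply check: Port1 ships 40; Port2 ships 40.)

560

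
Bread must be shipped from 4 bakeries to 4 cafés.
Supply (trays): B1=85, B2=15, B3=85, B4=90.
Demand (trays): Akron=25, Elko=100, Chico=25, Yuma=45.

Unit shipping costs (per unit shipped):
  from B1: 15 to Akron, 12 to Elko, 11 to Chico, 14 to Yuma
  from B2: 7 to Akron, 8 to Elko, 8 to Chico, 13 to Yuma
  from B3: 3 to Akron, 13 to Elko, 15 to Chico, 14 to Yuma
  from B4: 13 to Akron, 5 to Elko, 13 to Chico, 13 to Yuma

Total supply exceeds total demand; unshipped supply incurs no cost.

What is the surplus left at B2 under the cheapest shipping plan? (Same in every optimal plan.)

0

Minimum-cost shipments:
  B1 to Chico: 20 × 11 = 220
  B1 to Yuma: 45 × 14 = 630
  B2 to Elko: 10 × 8 = 80
  B2 to Chico: 5 × 8 = 40
  B3 to Akron: 25 × 3 = 75
  B4 to Elko: 90 × 5 = 450
Total cost = 1495.
B2 ships 15 of its 15, leaving 0.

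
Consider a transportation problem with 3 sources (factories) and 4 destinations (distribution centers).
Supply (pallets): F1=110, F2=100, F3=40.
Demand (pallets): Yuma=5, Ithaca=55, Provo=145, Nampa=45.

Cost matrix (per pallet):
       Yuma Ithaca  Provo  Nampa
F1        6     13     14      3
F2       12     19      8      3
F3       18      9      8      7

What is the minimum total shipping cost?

One minimum-cost allocation:
  F1 to Yuma: 5 × 6 = 30
  F1 to Ithaca: 55 × 13 = 715
  F1 to Provo: 5 × 14 = 70
  F1 to Nampa: 45 × 3 = 135
  F2 to Provo: 100 × 8 = 800
  F3 to Provo: 40 × 8 = 320
Total = 30 + 715 + 70 + 135 + 800 + 320 = 2070.
(Supply check: F1 ships 110; F2 ships 100; F3 ships 40.)

2070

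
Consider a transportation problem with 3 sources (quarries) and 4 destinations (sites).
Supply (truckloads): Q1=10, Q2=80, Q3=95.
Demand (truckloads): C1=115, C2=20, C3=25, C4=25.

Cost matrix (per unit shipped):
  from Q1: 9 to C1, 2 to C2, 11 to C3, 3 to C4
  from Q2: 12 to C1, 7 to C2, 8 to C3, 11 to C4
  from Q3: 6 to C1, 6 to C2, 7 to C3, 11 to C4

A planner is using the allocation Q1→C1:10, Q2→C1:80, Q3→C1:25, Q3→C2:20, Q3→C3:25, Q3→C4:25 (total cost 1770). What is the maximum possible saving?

425

Current plan cost = 10·9 + 80·12 + 25·6 + 20·6 + 25·7 + 25·11 = 1770.
Optimal plan:
  Q1->C4: 10 × 3 = 30
  Q2->C1: 20 × 12 = 240
  Q2->C2: 20 × 7 = 140
  Q2->C3: 25 × 8 = 200
  Q2->C4: 15 × 11 = 165
  Q3->C1: 95 × 6 = 570
Optimal cost = 1345.
Saving = 1770 − 1345 = 425.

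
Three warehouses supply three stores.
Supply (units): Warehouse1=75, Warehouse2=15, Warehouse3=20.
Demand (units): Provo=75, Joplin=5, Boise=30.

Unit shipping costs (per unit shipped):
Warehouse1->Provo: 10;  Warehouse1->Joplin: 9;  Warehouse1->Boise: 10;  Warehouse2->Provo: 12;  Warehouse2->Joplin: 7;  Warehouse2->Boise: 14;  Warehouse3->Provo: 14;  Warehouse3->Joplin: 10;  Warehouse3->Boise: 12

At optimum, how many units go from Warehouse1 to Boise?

The minimum-cost plan:
  Warehouse1->Provo: 65 × 10 = 650
  Warehouse1->Boise: 10 × 10 = 100
  Warehouse2->Provo: 10 × 12 = 120
  Warehouse2->Joplin: 5 × 7 = 35
  Warehouse3->Boise: 20 × 12 = 240
Total cost = 1145.
So Warehouse1→Boise carries 10 units.

10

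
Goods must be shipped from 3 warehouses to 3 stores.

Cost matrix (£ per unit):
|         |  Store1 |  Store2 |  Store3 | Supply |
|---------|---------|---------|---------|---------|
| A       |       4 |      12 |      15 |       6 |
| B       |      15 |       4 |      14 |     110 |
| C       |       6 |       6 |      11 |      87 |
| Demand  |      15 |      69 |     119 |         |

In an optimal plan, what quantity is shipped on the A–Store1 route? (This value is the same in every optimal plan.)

6

The minimum-cost plan:
  A to Store1: 6 × £4 = £24
  B to Store2: 69 × £4 = £276
  B to Store3: 41 × £14 = £574
  C to Store1: 9 × £6 = £54
  C to Store3: 78 × £11 = £858
Total cost = £1786.
So A→Store1 carries 6 units.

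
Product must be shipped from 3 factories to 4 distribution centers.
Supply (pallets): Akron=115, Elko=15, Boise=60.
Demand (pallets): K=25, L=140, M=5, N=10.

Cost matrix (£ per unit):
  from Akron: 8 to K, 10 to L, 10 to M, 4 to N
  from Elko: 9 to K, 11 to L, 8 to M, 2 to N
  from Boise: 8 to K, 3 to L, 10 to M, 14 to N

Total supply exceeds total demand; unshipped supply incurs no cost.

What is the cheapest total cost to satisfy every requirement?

One minimum-cost allocation:
  Akron–K: 25 × £8 = £200
  Akron–L: 80 × £10 = £800
  Elko–M: 5 × £8 = £40
  Elko–N: 10 × £2 = £20
  Boise–L: 60 × £3 = £180
Total = 200 + 800 + 40 + 20 + 180 = £1240.

1240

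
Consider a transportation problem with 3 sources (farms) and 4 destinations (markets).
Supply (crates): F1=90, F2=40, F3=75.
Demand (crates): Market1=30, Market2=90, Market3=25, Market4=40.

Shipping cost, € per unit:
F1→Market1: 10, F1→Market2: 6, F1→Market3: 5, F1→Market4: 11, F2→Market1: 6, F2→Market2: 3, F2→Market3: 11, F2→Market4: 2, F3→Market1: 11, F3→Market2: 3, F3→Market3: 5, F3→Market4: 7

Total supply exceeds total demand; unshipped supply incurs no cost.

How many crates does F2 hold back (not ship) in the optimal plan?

0

Minimum-cost shipments:
  F1–Market1: 30 crates
  F1–Market2: 15 crates
  F1–Market3: 25 crates
  F2–Market4: 40 crates
  F3–Market2: 75 crates
Total cost = €820.
F2 ships 40 of its 40, leaving 0.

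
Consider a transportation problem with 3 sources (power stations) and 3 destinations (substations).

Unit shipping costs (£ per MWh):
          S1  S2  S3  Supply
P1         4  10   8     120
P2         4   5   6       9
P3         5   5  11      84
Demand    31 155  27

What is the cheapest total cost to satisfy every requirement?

One minimum-cost allocation:
  P1–S1: 31 × £4 = £124
  P1–S2: 62 × £10 = £620
  P1–S3: 27 × £8 = £216
  P2–S2: 9 × £5 = £45
  P3–S2: 84 × £5 = £420
Total = 124 + 620 + 216 + 45 + 420 = £1425.
(Supply check: P1 ships 120; P2 ships 9; P3 ships 84.)

1425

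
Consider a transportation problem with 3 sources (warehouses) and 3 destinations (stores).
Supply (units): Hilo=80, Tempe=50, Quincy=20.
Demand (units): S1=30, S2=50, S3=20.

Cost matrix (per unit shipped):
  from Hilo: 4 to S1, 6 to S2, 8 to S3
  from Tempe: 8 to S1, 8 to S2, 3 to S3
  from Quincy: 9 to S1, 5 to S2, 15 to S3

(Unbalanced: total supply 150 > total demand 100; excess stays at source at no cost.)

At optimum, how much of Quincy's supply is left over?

0

An optimal plan:
  Hilo→S1: 30 × 4 = 120
  Hilo→S2: 30 × 6 = 180
  Tempe→S3: 20 × 3 = 60
  Quincy→S2: 20 × 5 = 100
Total cost = 460.
Quincy ships 20 of its 20, leaving 0.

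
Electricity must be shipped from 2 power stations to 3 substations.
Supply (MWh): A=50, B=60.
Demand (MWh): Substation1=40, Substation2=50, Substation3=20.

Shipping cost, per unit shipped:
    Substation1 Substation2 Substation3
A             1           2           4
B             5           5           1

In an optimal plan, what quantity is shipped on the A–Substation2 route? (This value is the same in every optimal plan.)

Solving gives:
  A->Substation1: 40 × 1 = 40
  A->Substation2: 10 × 2 = 20
  B->Substation2: 40 × 5 = 200
  B->Substation3: 20 × 1 = 20
Total cost = 280.
So A→Substation2 carries 10 MWh.

10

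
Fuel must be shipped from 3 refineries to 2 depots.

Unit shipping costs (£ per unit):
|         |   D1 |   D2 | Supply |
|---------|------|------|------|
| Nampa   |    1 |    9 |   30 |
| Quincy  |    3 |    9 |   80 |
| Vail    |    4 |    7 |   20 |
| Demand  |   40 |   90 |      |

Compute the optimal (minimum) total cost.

830

Optimal allocation:
  Nampa–D1: 30 kL
  Quincy–D1: 10 kL
  Quincy–D2: 70 kL
  Vail–D2: 20 kL
Total cost = £830.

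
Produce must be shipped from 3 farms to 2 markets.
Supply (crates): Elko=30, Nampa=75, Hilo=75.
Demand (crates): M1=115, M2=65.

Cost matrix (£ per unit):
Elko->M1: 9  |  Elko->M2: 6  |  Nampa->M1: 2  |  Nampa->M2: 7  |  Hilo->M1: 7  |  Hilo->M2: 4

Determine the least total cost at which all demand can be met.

An optimal shipping plan:
  Elko to M1: 30 × £9 = £270
  Nampa to M1: 75 × £2 = £150
  Hilo to M1: 10 × £7 = £70
  Hilo to M2: 65 × £4 = £260
Total = 270 + 150 + 70 + 260 = £750.
(Supply check: Elko ships 30; Nampa ships 75; Hilo ships 75.)

750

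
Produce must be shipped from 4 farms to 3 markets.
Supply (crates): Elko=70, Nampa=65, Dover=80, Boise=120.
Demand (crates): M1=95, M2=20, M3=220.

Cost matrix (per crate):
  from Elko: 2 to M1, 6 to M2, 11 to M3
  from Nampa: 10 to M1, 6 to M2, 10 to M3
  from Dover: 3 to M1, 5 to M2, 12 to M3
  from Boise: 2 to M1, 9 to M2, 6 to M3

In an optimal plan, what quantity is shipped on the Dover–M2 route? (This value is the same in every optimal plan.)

20

Solving gives:
  Elko–M1: 35 × 2 = 70
  Elko–M3: 35 × 11 = 385
  Nampa–M3: 65 × 10 = 650
  Dover–M1: 60 × 3 = 180
  Dover–M2: 20 × 5 = 100
  Boise–M3: 120 × 6 = 720
Total cost = 2105.
So Dover→M2 carries 20 crates.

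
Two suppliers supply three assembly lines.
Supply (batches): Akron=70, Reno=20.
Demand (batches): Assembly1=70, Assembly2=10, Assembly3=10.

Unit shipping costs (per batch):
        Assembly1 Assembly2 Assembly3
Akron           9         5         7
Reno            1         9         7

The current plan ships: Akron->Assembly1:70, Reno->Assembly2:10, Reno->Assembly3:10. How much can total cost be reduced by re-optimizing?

200

Current plan cost = 70·9 + 10·9 + 10·7 = 790.
Optimal plan:
  Akron to Assembly1: 50 batches
  Akron to Assembly2: 10 batches
  Akron to Assembly3: 10 batches
  Reno to Assembly1: 20 batches
Optimal cost = 590.
Saving = 790 − 590 = 200.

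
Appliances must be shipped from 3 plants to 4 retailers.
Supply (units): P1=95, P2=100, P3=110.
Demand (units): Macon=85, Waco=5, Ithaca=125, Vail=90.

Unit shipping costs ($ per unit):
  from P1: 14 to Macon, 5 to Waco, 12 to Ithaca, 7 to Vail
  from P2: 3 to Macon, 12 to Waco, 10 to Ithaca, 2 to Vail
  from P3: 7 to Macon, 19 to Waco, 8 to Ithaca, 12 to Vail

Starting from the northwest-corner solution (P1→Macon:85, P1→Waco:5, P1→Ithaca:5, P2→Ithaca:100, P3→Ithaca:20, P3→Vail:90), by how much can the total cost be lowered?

1620

Current plan cost = 85·14 + 5·5 + 5·12 + 100·10 + 20·8 + 90·12 = $3515.
Optimal plan:
  P1->Waco: 5 units
  P1->Ithaca: 15 units
  P1->Vail: 75 units
  P2->Macon: 85 units
  P2->Vail: 15 units
  P3->Ithaca: 110 units
Optimal cost = $1895.
Saving = 3515 − 1895 = $1620.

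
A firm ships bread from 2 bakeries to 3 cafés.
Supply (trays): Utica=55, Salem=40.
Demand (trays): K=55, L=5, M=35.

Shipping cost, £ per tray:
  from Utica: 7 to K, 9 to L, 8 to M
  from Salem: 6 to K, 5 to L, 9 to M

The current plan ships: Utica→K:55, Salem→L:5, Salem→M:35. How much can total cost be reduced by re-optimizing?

70

Current plan cost = 55·7 + 5·5 + 35·9 = £725.
Optimal plan:
  Utica→K: 20 × £7 = £140
  Utica→M: 35 × £8 = £280
  Salem→K: 35 × £6 = £210
  Salem→L: 5 × £5 = £25
Optimal cost = £655.
Saving = 725 − 655 = £70.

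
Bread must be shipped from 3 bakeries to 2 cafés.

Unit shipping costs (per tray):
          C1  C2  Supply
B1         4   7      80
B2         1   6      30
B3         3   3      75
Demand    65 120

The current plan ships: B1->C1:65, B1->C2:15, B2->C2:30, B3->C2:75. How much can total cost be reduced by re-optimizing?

60

Current plan cost = 65·4 + 15·7 + 30·6 + 75·3 = 770.
Optimal plan:
  B1→C1: 35 × 4 = 140
  B1→C2: 45 × 7 = 315
  B2→C1: 30 × 1 = 30
  B3→C2: 75 × 3 = 225
Optimal cost = 710.
Saving = 770 − 710 = 60.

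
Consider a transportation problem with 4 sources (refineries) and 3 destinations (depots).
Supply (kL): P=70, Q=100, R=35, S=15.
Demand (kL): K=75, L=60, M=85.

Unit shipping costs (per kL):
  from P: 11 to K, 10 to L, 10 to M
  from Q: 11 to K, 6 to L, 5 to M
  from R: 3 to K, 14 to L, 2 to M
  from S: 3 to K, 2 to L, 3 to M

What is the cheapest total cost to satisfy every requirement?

A cheapest plan:
  P→K: 25 × 11 = 275
  P→L: 45 × 10 = 450
  Q→L: 15 × 6 = 90
  Q→M: 85 × 5 = 425
  R→K: 35 × 3 = 105
  S→K: 15 × 3 = 45
Total = 275 + 450 + 90 + 425 + 105 + 45 = 1390.

1390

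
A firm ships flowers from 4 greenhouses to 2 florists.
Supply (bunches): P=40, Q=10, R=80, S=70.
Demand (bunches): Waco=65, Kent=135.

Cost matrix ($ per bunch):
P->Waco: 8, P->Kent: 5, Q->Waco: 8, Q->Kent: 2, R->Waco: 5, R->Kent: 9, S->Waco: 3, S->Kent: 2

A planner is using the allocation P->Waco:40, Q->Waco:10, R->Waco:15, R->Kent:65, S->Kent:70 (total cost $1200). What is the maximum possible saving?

Current plan cost = 40·8 + 10·8 + 15·5 + 65·9 + 70·2 = $1200.
Optimal plan:
  P->Kent: 40 bunches
  Q->Kent: 10 bunches
  R->Waco: 65 bunches
  R->Kent: 15 bunches
  S->Kent: 70 bunches
Optimal cost = $820.
Saving = 1200 − 820 = $380.

380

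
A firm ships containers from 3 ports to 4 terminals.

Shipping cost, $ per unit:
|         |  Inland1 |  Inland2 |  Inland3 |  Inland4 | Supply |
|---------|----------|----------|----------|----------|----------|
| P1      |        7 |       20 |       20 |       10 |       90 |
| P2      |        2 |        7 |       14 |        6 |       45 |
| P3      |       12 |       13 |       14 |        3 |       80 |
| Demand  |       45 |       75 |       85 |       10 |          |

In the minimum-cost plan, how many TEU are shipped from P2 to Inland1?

Optimal shipments:
  P1 to Inland1: 45 TEU
  P1 to Inland3: 45 TEU
  P2 to Inland2: 45 TEU
  P3 to Inland2: 30 TEU
  P3 to Inland3: 40 TEU
  P3 to Inland4: 10 TEU
Total cost = $2510.
The route P2→Inland1 is not used.

0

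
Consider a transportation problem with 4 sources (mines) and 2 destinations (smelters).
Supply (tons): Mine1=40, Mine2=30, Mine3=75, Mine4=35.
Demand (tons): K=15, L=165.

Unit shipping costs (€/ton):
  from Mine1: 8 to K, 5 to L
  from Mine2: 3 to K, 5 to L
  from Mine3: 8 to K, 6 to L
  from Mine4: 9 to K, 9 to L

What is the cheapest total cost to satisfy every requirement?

1085

A cheapest plan:
  Mine1 to L: 40 tons
  Mine2 to K: 15 tons
  Mine2 to L: 15 tons
  Mine3 to L: 75 tons
  Mine4 to L: 35 tons
Total cost = €1085.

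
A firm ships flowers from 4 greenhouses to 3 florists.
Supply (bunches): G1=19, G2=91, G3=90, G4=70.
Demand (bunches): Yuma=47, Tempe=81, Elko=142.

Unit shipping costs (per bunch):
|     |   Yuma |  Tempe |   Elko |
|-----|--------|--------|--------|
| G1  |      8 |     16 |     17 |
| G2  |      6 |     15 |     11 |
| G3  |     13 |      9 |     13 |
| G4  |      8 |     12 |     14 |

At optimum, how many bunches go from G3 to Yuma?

Solving gives:
  G1 to Yuma: 19 × 8 = 152
  G2 to Elko: 91 × 11 = 1001
  G3 to Tempe: 81 × 9 = 729
  G3 to Elko: 9 × 13 = 117
  G4 to Yuma: 28 × 8 = 224
  G4 to Elko: 42 × 14 = 588
Total cost = 2811.
The route G3→Yuma is not used.

0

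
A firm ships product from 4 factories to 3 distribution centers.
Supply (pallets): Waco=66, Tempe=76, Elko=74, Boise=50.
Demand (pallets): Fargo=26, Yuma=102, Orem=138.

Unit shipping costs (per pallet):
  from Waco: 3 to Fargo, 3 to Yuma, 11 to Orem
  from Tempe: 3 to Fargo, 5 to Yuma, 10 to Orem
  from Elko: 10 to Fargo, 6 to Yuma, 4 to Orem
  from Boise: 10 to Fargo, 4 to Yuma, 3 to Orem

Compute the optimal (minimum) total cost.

Optimal allocation:
  Waco–Yuma: 66 × 3 = 198
  Tempe–Fargo: 26 × 3 = 78
  Tempe–Yuma: 36 × 5 = 180
  Tempe–Orem: 14 × 10 = 140
  Elko–Orem: 74 × 4 = 296
  Boise–Orem: 50 × 3 = 150
Total = 198 + 78 + 180 + 140 + 296 + 150 = 1042.

1042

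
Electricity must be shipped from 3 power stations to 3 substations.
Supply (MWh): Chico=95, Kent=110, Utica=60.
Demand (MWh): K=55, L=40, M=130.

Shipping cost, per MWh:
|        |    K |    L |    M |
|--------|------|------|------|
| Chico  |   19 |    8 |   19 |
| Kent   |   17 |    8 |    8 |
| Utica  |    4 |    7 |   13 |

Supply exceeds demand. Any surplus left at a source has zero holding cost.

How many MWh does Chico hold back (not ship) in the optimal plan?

40

An optimal plan:
  Chico->L: 40 × 8 = 320
  Chico->M: 15 × 19 = 285
  Kent->M: 110 × 8 = 880
  Utica->K: 55 × 4 = 220
  Utica->M: 5 × 13 = 65
Total cost = 1770.
Chico ships 55 of its 95, leaving 40.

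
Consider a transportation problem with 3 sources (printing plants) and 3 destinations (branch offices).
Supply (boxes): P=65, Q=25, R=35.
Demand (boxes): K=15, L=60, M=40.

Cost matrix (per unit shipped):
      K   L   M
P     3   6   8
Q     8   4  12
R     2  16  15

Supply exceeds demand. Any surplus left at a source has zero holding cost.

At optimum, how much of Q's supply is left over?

0

An optimal plan:
  P to L: 35 × 6 = 210
  P to M: 30 × 8 = 240
  Q to L: 25 × 4 = 100
  R to K: 15 × 2 = 30
  R to M: 10 × 15 = 150
Total cost = 730.
Q ships 25 of its 25, leaving 0.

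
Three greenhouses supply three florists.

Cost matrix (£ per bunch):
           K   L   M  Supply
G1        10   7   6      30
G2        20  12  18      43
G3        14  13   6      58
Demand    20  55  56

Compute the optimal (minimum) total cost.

1144

A cheapest plan:
  G1->K: 18 × £10 = £180
  G1->L: 12 × £7 = £84
  G2->L: 43 × £12 = £516
  G3->K: 2 × £14 = £28
  G3->M: 56 × £6 = £336
Total = 180 + 84 + 516 + 28 + 336 = £1144.
(Supply check: G1 ships 30; G2 ships 43; G3 ships 58.)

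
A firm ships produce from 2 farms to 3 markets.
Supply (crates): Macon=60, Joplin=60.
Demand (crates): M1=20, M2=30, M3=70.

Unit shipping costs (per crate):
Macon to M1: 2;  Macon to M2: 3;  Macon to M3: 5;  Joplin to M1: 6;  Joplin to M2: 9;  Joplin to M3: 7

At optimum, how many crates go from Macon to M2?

30

The minimum-cost plan:
  Macon to M1: 20 crates
  Macon to M2: 30 crates
  Macon to M3: 10 crates
  Joplin to M3: 60 crates
Total cost = 600.
So Macon→M2 carries 30 crates.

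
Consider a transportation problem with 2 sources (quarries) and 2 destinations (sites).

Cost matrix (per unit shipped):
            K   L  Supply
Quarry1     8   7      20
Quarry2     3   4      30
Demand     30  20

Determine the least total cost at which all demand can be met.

One minimum-cost allocation:
  Quarry1–L: 20 × 7 = 140
  Quarry2–K: 30 × 3 = 90
Total = 140 + 90 = 230.
(Supply check: Quarry1 ships 20; Quarry2 ships 30.)

230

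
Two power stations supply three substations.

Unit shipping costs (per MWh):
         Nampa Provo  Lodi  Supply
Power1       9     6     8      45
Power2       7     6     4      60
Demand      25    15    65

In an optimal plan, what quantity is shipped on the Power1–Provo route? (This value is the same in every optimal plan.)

15

Optimal shipments:
  Power1 to Nampa: 25 MWh
  Power1 to Provo: 15 MWh
  Power1 to Lodi: 5 MWh
  Power2 to Lodi: 60 MWh
Total cost = 595.
So Power1→Provo carries 15 MWh.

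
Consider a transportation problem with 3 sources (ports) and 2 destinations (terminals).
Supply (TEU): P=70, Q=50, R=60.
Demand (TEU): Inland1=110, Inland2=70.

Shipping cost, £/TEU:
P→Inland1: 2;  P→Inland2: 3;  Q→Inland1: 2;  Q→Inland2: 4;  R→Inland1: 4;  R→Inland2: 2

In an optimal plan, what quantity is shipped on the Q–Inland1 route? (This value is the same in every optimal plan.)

50

Solving gives:
  P→Inland1: 60 TEU
  P→Inland2: 10 TEU
  Q→Inland1: 50 TEU
  R→Inland2: 60 TEU
Total cost = £370.
So Q→Inland1 carries 50 TEU.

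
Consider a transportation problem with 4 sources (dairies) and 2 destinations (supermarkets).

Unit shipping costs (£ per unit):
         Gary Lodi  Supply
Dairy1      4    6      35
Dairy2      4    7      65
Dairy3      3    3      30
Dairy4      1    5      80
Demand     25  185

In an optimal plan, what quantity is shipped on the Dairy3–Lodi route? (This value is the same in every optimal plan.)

30

Optimal shipments:
  Dairy1–Lodi: 35 × £6 = £210
  Dairy2–Lodi: 65 × £7 = £455
  Dairy3–Lodi: 30 × £3 = £90
  Dairy4–Gary: 25 × £1 = £25
  Dairy4–Lodi: 55 × £5 = £275
Total cost = £1055.
So Dairy3→Lodi carries 30 crates.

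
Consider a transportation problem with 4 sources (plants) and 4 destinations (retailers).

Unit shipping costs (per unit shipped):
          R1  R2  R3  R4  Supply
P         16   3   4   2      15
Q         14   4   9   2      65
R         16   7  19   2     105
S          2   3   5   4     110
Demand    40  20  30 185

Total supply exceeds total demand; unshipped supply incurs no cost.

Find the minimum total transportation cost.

660

One minimum-cost allocation:
  P to R4: 15 × 2 = 30
  Q to R4: 65 × 2 = 130
  R to R4: 105 × 2 = 210
  S to R1: 40 × 2 = 80
  S to R2: 20 × 3 = 60
  S to R3: 30 × 5 = 150
Total = 30 + 130 + 210 + 80 + 60 + 150 = 660.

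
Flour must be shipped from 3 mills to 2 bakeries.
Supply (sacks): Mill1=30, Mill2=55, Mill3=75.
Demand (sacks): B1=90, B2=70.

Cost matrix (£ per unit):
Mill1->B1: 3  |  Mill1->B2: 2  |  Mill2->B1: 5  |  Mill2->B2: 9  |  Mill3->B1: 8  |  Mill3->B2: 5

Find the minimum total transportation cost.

755

One minimum-cost allocation:
  Mill1 to B1: 30 × £3 = £90
  Mill2 to B1: 55 × £5 = £275
  Mill3 to B1: 5 × £8 = £40
  Mill3 to B2: 70 × £5 = £350
Total = 90 + 275 + 40 + 350 = £755.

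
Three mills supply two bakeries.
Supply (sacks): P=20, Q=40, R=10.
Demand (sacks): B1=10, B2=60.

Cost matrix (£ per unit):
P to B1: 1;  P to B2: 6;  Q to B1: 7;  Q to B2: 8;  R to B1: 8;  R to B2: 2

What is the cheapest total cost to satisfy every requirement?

One minimum-cost allocation:
  P→B1: 10 × £1 = £10
  P→B2: 10 × £6 = £60
  Q→B2: 40 × £8 = £320
  R→B2: 10 × £2 = £20
Total = 10 + 60 + 320 + 20 = £410.

410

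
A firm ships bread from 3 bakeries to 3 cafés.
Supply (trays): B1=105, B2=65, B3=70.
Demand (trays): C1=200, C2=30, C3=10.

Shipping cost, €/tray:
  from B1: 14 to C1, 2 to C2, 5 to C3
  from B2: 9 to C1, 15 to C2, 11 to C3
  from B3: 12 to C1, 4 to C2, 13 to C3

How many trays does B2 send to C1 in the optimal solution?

The minimum-cost plan:
  B1 to C1: 65 trays
  B1 to C2: 30 trays
  B1 to C3: 10 trays
  B2 to C1: 65 trays
  B3 to C1: 70 trays
Total cost = €2445.
So B2→C1 carries 65 trays.

65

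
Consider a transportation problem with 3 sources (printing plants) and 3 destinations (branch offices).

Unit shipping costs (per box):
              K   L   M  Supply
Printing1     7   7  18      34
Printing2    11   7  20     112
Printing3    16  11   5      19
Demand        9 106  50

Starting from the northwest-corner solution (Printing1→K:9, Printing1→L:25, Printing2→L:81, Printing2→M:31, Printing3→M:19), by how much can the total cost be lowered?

50

Current plan cost = 9·7 + 25·7 + 81·7 + 31·20 + 19·5 = 1520.
Optimal plan:
  Printing1 to K: 9 boxes
  Printing1 to M: 25 boxes
  Printing2 to L: 106 boxes
  Printing2 to M: 6 boxes
  Printing3 to M: 19 boxes
Optimal cost = 1470.
Saving = 1520 − 1470 = 50.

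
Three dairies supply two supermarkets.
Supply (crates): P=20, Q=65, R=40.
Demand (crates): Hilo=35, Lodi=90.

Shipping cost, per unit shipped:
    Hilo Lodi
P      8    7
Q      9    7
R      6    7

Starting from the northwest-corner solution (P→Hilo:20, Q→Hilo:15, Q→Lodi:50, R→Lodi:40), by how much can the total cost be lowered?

Current plan cost = 20·8 + 15·9 + 50·7 + 40·7 = 925.
Optimal plan:
  P→Lodi: 20 × 7 = 140
  Q→Lodi: 65 × 7 = 455
  R→Hilo: 35 × 6 = 210
  R→Lodi: 5 × 7 = 35
Optimal cost = 840.
Saving = 925 − 840 = 85.

85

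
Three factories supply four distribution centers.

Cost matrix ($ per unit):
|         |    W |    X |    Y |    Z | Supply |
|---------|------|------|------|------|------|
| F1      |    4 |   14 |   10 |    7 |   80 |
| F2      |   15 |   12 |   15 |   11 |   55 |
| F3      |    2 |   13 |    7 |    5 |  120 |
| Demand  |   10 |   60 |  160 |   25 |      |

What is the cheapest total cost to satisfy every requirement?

An optimal shipping plan:
  F1–W: 10 × $4 = $40
  F1–X: 5 × $14 = $70
  F1–Y: 40 × $10 = $400
  F1–Z: 25 × $7 = $175
  F2–X: 55 × $12 = $660
  F3–Y: 120 × $7 = $840
Total = 40 + 70 + 400 + 175 + 660 + 840 = $2185.

2185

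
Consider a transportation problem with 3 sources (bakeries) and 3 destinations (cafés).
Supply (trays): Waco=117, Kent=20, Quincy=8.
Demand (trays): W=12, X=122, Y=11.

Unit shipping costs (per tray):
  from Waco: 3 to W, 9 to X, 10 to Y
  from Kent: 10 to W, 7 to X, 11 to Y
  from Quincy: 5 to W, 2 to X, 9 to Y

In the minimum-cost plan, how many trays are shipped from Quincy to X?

Optimal shipments:
  Waco->W: 12 × 3 = 36
  Waco->X: 94 × 9 = 846
  Waco->Y: 11 × 10 = 110
  Kent->X: 20 × 7 = 140
  Quincy->X: 8 × 2 = 16
Total cost = 1148.
So Quincy→X carries 8 trays.

8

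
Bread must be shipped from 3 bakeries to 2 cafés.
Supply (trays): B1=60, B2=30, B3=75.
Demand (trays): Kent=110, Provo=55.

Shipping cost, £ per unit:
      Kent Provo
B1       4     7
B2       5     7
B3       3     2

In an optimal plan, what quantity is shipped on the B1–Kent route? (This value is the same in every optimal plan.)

60

Optimal shipments:
  B1->Kent: 60 × £4 = £240
  B2->Kent: 30 × £5 = £150
  B3->Kent: 20 × £3 = £60
  B3->Provo: 55 × £2 = £110
Total cost = £560.
So B1→Kent carries 60 trays.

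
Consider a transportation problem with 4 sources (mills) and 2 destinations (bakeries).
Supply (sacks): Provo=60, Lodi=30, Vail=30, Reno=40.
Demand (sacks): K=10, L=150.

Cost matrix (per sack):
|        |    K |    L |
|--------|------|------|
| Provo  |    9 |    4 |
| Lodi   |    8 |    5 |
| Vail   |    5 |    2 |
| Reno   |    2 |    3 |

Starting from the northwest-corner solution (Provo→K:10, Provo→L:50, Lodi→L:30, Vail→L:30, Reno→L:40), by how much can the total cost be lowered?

60

Current plan cost = 10·9 + 50·4 + 30·5 + 30·2 + 40·3 = 620.
Optimal plan:
  Provo–L: 60 sacks
  Lodi–L: 30 sacks
  Vail–L: 30 sacks
  Reno–K: 10 sacks
  Reno–L: 30 sacks
Optimal cost = 560.
Saving = 620 − 560 = 60.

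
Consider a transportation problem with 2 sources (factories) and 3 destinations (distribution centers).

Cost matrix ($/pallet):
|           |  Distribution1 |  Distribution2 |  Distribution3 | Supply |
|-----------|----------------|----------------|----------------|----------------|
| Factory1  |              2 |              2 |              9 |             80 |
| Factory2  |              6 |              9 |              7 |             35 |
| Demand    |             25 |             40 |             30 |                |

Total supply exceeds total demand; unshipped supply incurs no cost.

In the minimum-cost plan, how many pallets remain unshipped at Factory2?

5

An optimal plan:
  Factory1→Distribution1: 25 pallets
  Factory1→Distribution2: 40 pallets
  Factory2→Distribution3: 30 pallets
Total cost = $340.
Factory2 ships 30 of its 35, leaving 5.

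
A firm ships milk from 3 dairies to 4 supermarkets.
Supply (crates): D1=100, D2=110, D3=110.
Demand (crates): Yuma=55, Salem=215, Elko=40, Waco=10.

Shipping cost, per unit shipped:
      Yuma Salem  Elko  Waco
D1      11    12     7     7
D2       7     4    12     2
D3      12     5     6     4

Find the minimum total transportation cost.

1900

One minimum-cost allocation:
  D1 to Yuma: 55 × 11 = 605
  D1 to Elko: 40 × 7 = 280
  D1 to Waco: 5 × 7 = 35
  D2 to Salem: 105 × 4 = 420
  D2 to Waco: 5 × 2 = 10
  D3 to Salem: 110 × 5 = 550
Total = 605 + 280 + 35 + 420 + 10 + 550 = 1900.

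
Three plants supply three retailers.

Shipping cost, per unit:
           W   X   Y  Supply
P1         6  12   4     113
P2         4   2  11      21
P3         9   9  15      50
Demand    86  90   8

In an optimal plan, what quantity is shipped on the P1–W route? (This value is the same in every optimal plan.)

86

The minimum-cost plan:
  P1 to W: 86 units
  P1 to X: 19 units
  P1 to Y: 8 units
  P2 to X: 21 units
  P3 to X: 50 units
Total cost = 1268.
So P1→W carries 86 units.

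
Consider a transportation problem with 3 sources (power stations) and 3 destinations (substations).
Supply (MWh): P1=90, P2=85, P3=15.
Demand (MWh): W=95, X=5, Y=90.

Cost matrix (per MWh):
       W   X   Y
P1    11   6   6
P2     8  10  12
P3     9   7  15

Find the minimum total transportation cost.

A cheapest plan:
  P1–Y: 90 × 6 = 540
  P2–W: 85 × 8 = 680
  P3–W: 10 × 9 = 90
  P3–X: 5 × 7 = 35
Total = 540 + 680 + 90 + 35 = 1345.

1345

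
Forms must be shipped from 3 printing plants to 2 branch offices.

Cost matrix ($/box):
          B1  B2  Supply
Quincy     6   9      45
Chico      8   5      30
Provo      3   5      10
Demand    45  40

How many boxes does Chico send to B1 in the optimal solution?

0

Solving gives:
  Quincy->B1: 45 boxes
  Chico->B2: 30 boxes
  Provo->B2: 10 boxes
Total cost = $470.
The route Chico→B1 is not used.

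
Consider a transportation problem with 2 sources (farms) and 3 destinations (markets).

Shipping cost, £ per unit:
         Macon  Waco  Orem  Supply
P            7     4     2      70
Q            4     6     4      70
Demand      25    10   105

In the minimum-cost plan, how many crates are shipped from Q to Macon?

The minimum-cost plan:
  P→Waco: 10 × £4 = £40
  P→Orem: 60 × £2 = £120
  Q→Macon: 25 × £4 = £100
  Q→Orem: 45 × £4 = £180
Total cost = £440.
So Q→Macon carries 25 crates.

25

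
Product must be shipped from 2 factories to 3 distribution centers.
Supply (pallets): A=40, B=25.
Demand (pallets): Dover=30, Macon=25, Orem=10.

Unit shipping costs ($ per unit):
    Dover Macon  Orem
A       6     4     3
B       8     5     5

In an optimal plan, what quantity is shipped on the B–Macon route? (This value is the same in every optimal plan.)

25

Solving gives:
  A->Dover: 30 × $6 = $180
  A->Orem: 10 × $3 = $30
  B->Macon: 25 × $5 = $125
Total cost = $335.
So B→Macon carries 25 pallets.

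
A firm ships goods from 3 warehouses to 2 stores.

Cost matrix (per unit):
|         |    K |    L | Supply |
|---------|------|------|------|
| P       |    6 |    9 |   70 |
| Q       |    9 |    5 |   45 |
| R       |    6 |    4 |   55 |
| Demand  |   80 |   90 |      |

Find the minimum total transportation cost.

885

A cheapest plan:
  P to K: 70 units
  Q to L: 45 units
  R to K: 10 units
  R to L: 45 units
Total cost = 885.
(Supply check: P ships 70; Q ships 45; R ships 55.)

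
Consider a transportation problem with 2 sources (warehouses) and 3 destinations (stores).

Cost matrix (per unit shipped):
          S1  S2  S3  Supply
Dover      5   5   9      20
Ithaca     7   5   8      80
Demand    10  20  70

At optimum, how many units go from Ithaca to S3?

70

Solving gives:
  Dover to S1: 10 × 5 = 50
  Dover to S2: 10 × 5 = 50
  Ithaca to S2: 10 × 5 = 50
  Ithaca to S3: 70 × 8 = 560
Total cost = 710.
So Ithaca→S3 carries 70 units.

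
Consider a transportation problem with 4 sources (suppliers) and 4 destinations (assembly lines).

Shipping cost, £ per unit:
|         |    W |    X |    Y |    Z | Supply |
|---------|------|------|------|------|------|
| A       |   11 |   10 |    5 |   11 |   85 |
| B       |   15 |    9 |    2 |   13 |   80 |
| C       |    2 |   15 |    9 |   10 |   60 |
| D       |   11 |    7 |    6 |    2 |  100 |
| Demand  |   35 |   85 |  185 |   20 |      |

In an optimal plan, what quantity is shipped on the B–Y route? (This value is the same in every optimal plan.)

80

Optimal shipments:
  A→X: 5 × £10 = £50
  A→Y: 80 × £5 = £400
  B→Y: 80 × £2 = £160
  C→W: 35 × £2 = £70
  C→Y: 25 × £9 = £225
  D→X: 80 × £7 = £560
  D→Z: 20 × £2 = £40
Total cost = £1505.
So B→Y carries 80 batches.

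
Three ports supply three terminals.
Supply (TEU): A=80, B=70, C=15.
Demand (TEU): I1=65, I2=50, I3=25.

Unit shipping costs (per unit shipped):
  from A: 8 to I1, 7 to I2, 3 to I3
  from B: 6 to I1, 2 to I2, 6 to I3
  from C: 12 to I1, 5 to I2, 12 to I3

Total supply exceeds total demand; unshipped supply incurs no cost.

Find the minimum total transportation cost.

655

One minimum-cost allocation:
  A→I1: 45 × 8 = 360
  A→I3: 25 × 3 = 75
  B→I1: 20 × 6 = 120
  B→I2: 50 × 2 = 100
Total = 360 + 75 + 120 + 100 = 655.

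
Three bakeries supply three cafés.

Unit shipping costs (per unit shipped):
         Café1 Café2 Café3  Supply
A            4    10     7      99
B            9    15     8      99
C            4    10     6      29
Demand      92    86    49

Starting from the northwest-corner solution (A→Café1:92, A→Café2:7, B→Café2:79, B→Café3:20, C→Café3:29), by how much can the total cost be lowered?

87

Current plan cost = 92·4 + 7·10 + 79·15 + 20·8 + 29·6 = 1957.
Optimal plan:
  A→Café1: 13 × 4 = 52
  A→Café2: 86 × 10 = 860
  B→Café1: 50 × 9 = 450
  B→Café3: 49 × 8 = 392
  C→Café1: 29 × 4 = 116
Optimal cost = 1870.
Saving = 1957 − 1870 = 87.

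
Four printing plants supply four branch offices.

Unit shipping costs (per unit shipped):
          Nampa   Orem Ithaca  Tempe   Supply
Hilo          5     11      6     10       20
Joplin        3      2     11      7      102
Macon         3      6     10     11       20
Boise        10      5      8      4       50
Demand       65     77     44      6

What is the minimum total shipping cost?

A cheapest plan:
  Hilo->Ithaca: 20 × 6 = 120
  Joplin->Nampa: 45 × 3 = 135
  Joplin->Orem: 57 × 2 = 114
  Macon->Nampa: 20 × 3 = 60
  Boise->Orem: 20 × 5 = 100
  Boise->Ithaca: 24 × 8 = 192
  Boise->Tempe: 6 × 4 = 24
Total = 120 + 135 + 114 + 60 + 100 + 192 + 24 = 745.
(Supply check: Hilo ships 20; Joplin ships 102; Macon ships 20; Boise ships 50.)

745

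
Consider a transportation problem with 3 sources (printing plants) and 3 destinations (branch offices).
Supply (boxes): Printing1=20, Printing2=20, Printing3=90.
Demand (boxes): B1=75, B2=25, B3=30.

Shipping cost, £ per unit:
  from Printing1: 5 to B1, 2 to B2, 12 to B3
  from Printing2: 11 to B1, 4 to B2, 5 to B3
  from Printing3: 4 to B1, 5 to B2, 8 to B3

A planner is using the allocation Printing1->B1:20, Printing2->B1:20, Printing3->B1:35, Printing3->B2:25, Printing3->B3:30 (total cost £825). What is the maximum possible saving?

Current plan cost = 20·5 + 20·11 + 35·4 + 25·5 + 30·8 = £825.
Optimal plan:
  Printing1->B2: 20 × £2 = £40
  Printing2->B3: 20 × £5 = £100
  Printing3->B1: 75 × £4 = £300
  Printing3->B2: 5 × £5 = £25
  Printing3->B3: 10 × £8 = £80
Optimal cost = £545.
Saving = 825 − 545 = £280.

280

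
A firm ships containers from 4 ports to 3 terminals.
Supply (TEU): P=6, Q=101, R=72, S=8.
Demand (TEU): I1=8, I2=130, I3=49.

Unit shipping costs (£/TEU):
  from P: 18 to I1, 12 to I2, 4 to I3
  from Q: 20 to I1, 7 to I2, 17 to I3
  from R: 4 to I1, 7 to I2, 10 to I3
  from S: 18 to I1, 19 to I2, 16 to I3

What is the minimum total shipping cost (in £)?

1444

An optimal shipping plan:
  P→I3: 6 TEU
  Q→I2: 101 TEU
  R→I1: 8 TEU
  R→I2: 29 TEU
  R→I3: 35 TEU
  S→I3: 8 TEU
Total cost = £1444.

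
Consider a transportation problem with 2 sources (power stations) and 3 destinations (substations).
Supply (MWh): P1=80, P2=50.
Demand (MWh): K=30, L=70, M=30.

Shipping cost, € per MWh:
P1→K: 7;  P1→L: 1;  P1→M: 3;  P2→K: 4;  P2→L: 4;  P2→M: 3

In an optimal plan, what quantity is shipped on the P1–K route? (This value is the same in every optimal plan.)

0

Solving gives:
  P1→L: 70 MWh
  P1→M: 10 MWh
  P2→K: 30 MWh
  P2→M: 20 MWh
Total cost = €280.
The route P1→K is not used.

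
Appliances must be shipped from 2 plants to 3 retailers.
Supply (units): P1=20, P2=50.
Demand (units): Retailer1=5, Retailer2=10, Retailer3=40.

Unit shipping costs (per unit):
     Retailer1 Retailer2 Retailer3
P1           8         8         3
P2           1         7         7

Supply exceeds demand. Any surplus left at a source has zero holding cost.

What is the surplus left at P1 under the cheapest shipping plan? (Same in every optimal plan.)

0

An optimal plan:
  P1–Retailer3: 20 units
  P2–Retailer1: 5 units
  P2–Retailer2: 10 units
  P2–Retailer3: 20 units
Total cost = 275.
P1 ships 20 of its 20, leaving 0.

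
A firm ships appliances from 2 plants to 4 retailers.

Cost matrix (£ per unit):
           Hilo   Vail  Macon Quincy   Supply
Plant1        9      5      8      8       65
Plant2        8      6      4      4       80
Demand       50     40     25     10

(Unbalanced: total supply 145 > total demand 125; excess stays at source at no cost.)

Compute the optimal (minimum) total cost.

Optimal allocation:
  Plant1->Hilo: 5 × £9 = £45
  Plant1->Vail: 40 × £5 = £200
  Plant2->Hilo: 45 × £8 = £360
  Plant2->Macon: 25 × £4 = £100
  Plant2->Quincy: 10 × £4 = £40
Total = 45 + 200 + 360 + 100 + 40 = £745.

745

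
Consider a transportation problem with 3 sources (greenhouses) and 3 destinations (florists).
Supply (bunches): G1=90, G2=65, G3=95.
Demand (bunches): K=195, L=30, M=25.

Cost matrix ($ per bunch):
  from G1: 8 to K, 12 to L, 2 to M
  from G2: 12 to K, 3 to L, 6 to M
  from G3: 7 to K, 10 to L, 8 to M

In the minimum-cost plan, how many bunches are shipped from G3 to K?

95

The minimum-cost plan:
  G1→K: 65 × $8 = $520
  G1→M: 25 × $2 = $50
  G2→K: 35 × $12 = $420
  G2→L: 30 × $3 = $90
  G3→K: 95 × $7 = $665
Total cost = $1745.
So G3→K carries 95 bunches.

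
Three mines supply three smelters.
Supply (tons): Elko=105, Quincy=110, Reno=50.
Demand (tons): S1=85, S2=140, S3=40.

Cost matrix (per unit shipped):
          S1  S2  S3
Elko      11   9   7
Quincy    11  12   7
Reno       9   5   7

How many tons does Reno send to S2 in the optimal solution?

50

Solving gives:
  Elko–S2: 90 × 9 = 810
  Elko–S3: 15 × 7 = 105
  Quincy–S1: 85 × 11 = 935
  Quincy–S3: 25 × 7 = 175
  Reno–S2: 50 × 5 = 250
Total cost = 2275.
So Reno→S2 carries 50 tons.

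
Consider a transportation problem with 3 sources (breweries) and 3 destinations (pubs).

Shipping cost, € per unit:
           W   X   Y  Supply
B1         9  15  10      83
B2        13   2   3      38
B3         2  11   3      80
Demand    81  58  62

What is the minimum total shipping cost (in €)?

1165

Optimal allocation:
  B1 to W: 1 kegs
  B1 to X: 20 kegs
  B1 to Y: 62 kegs
  B2 to X: 38 kegs
  B3 to W: 80 kegs
Total cost = €1165.
(Supply check: B1 ships 83; B2 ships 38; B3 ships 80.)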